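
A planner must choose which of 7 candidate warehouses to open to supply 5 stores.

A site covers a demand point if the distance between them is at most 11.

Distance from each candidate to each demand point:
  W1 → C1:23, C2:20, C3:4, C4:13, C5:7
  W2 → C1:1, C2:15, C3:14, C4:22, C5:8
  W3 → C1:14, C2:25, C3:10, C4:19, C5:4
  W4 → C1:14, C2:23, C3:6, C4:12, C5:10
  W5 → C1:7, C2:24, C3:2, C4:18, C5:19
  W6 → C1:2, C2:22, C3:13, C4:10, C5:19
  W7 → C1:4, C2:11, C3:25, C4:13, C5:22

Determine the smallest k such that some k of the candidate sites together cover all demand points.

3

Coverage sets (demand points within 11 of each site):
  W1: {C3, C5}
  W2: {C1, C5}
  W3: {C3, C5}
  W4: {C3, C5}
  W5: {C1, C3}
  W6: {C1, C4}
  W7: {C1, C2}
No 2 sites suffice: every size-2 union leaves at least one demand point uncovered.
But {W1, W6, W7} covers everything, so the minimum is 3.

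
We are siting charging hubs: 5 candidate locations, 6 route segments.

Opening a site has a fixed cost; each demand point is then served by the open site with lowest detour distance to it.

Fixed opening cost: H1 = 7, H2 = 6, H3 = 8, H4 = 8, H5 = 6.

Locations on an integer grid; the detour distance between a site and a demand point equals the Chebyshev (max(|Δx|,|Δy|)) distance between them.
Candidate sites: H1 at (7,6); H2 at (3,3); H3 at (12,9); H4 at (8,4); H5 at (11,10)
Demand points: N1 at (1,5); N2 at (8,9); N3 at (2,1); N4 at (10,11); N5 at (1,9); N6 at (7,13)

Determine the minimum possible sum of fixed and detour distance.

30

Open {H2, H5}: assign each demand point to its cheapest open site.
  N1→H2 2, N2→H5 3, N3→H2 2, N4→H5 1, N5→H2 6, N6→H5 4
  detour distance 18, fixed 12 → total 30.
Compare {H2, H3}: detour distance 21 + fixed 14 = 35.
Compare {H1, H2, H5}: detour distance 18 + fixed 19 = 37.
Compare {H1, H2}: detour distance 25 + fixed 13 = 38.
All other subsets cost ≥ 35. Minimum total cost: 30.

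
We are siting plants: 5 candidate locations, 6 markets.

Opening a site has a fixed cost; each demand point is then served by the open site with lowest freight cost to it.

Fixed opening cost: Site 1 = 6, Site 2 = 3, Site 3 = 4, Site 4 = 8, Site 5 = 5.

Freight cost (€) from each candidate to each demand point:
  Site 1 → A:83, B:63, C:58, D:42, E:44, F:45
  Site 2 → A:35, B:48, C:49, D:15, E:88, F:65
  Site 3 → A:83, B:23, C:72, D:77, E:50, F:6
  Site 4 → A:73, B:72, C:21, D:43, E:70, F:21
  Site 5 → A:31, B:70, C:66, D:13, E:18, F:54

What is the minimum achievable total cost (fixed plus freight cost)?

Open {Site 3, Site 4, Site 5}: assign each demand point to its cheapest open site.
  A→Site 5 31, B→Site 3 23, C→Site 4 21, D→Site 5 13, E→Site 5 18, F→Site 3 6
  freight cost 112, fixed 17 → total 129.
Compare {Site 2, Site 3, Site 4, Site 5}: freight cost 112 + fixed 20 = 132.
Compare {Site 1, Site 3, Site 4, Site 5}: freight cost 112 + fixed 23 = 135.
Compare {Site 1, Site 2, Site 3, Site 4, Site 5}: freight cost 112 + fixed 26 = 138.
All other subsets cost ≥ 132. Minimum total cost: 129.

129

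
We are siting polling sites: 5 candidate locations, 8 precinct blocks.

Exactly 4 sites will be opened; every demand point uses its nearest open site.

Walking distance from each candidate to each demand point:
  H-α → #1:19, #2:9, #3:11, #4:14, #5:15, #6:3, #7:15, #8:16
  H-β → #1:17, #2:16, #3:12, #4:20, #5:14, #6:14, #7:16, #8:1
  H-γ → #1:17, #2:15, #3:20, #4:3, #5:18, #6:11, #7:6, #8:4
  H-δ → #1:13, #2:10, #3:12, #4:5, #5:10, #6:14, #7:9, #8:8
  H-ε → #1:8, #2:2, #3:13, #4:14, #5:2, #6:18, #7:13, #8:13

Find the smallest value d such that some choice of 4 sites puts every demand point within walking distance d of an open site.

Open {H-α, H-β, H-γ, H-ε}.
  Farthest demand point is #3 at walking distance 11 (to H-α); all others are ≤ 11.
With {H-α, H-β, H-δ, H-ε} the worst case is 11.
With {H-α, H-γ, H-δ, H-ε} the worst case is 11.
No size-4 selection achieves below 11.

11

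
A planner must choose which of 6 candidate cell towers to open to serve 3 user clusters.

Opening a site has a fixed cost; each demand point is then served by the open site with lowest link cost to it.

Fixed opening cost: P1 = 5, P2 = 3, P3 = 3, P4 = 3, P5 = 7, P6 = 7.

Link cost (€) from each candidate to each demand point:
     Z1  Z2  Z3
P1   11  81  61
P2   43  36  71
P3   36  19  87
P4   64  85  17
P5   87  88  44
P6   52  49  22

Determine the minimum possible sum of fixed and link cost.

58

Open {P1, P3, P4}: assign each demand point to its cheapest open site.
  Z1→P1 11, Z2→P3 19, Z3→P4 17
  link cost 47, fixed 11 → total 58.
Compare {P1, P2, P3, P4}: link cost 47 + fixed 14 = 61.
Compare {P1, P3, P4, P5}: link cost 47 + fixed 18 = 65.
Compare {P1, P3, P4, P6}: link cost 47 + fixed 18 = 65.
All other subsets cost ≥ 61. Minimum total cost: 58.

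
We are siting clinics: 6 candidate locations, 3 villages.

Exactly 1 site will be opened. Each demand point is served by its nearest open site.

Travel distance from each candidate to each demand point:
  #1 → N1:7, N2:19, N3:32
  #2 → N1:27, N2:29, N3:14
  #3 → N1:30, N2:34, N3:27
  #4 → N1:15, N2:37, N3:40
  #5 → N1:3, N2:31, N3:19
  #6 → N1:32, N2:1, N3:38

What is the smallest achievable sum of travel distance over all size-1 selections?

53

Open {#5}.
  N1→#5 3, N2→#5 31, N3→#5 19  ⇒ total 53.
Compare {#1}: total 58.
Compare {#2}: total 70.
No size-1 selection does better; minimum is 53.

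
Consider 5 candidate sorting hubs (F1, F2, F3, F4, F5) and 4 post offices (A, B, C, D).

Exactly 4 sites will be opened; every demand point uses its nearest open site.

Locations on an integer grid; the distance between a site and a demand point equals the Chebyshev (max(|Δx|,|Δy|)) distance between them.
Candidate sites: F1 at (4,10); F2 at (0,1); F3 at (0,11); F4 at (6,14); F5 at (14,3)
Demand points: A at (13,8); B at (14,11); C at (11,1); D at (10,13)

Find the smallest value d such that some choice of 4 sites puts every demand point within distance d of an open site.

8

Open {F1, F2, F3, F5}.
  Farthest demand point is B at distance 8 (to F5); all others are ≤ 8.
With {F1, F2, F4, F5} the worst case is 8.
With {F1, F3, F4, F5} the worst case is 8.
No size-4 selection achieves below 8.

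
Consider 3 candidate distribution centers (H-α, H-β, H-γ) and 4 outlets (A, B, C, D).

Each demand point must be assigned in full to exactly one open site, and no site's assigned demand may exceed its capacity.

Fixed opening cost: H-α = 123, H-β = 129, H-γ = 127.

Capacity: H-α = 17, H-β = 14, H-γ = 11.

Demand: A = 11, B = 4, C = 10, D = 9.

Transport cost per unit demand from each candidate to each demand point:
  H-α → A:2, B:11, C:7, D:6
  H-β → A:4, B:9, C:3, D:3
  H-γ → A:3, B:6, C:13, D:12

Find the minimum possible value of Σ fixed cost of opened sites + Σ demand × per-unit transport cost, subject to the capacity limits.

Open {H-α, H-β, H-γ}; cheapest assignment that respects the capacities:
  H-α (cap 17, load 9): D — cost 9×6 = 54
  H-β (cap 14, load 14): B, C — cost 4×9 + 10×3 = 66
  H-γ (cap 11, load 11): A — cost 11×3 = 33
  Shipping 153, fixed 379 → total 532.
  Any other capacity-feasible assignment to {H-α, H-β, H-γ} ships for at least 153.
Total demand is 34 and no other set of sites has combined capacity ≥ 34, so {H-α, H-β, H-γ} is the only feasible choice of open sites. Minimum: 532.

532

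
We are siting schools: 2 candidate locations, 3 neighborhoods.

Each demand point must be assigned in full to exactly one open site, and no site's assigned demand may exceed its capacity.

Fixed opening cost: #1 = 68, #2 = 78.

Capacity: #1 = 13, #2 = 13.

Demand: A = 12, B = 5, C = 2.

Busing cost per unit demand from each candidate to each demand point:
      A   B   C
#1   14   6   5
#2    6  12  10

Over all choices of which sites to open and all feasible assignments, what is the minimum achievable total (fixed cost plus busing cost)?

Open {#1, #2}; cheapest assignment that respects the capacities:
  #1 (cap 13, load 7): B, C — cost 5×6 + 2×5 = 40
  #2 (cap 13, load 12): A — cost 12×6 = 72
  Shipping 112, fixed 146 → total 258.
  Any other capacity-feasible assignment to {#1, #2} ships for at least 112.
Total demand is 19 and no other set of sites has combined capacity ≥ 19, so {#1, #2} is the only feasible choice of open sites. Minimum: 258.

258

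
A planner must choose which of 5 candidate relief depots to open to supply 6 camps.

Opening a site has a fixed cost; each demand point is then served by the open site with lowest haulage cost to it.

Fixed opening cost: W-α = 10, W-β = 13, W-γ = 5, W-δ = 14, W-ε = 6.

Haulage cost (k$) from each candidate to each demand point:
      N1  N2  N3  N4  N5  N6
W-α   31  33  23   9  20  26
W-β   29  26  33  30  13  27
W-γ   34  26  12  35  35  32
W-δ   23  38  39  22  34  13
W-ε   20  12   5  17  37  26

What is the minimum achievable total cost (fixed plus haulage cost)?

108

Open {W-α, W-ε}: assign each demand point to its cheapest open site.
  N1→W-ε 20, N2→W-ε 12, N3→W-ε 5, N4→W-α 9, N5→W-α 20, N6→W-α 26
  haulage cost 92, fixed 16 → total 108.
Compare {W-α, W-δ, W-ε}: haulage cost 79 + fixed 30 = 109.
Compare {W-β, W-ε}: haulage cost 93 + fixed 19 = 112.
Compare {W-α, W-γ, W-ε}: haulage cost 92 + fixed 21 = 113.
All other subsets cost ≥ 109. Minimum total cost: 108.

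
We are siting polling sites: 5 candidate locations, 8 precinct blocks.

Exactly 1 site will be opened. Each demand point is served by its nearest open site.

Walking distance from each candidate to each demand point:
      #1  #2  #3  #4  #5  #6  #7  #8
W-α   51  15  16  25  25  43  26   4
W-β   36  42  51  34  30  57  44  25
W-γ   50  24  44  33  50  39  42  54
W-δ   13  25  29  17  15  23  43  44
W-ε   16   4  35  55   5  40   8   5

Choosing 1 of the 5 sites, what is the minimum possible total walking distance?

168

Open {W-ε}.
  #1→W-ε 16, #2→W-ε 4, #3→W-ε 35, #4→W-ε 55, #5→W-ε 5, #6→W-ε 40, #7→W-ε 8, #8→W-ε 5  ⇒ total 168.
Compare {W-α}: total 205.
Compare {W-δ}: total 209.
No size-1 selection does better; minimum is 168.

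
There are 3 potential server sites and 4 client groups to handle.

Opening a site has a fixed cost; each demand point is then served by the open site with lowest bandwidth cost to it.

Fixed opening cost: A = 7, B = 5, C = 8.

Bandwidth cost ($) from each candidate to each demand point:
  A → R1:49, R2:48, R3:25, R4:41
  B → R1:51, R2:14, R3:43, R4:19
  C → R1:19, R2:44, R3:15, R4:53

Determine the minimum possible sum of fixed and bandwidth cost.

Open {B, C}: assign each demand point to its cheapest open site.
  R1→C 19, R2→B 14, R3→C 15, R4→B 19
  bandwidth cost 67, fixed 13 → total 80.
Compare {A, B, C}: bandwidth cost 67 + fixed 20 = 87.
Compare {A, B}: bandwidth cost 107 + fixed 12 = 119.
Compare {B}: bandwidth cost 127 + fixed 5 = 132.
All other subsets cost ≥ 87. Minimum total cost: 80.

80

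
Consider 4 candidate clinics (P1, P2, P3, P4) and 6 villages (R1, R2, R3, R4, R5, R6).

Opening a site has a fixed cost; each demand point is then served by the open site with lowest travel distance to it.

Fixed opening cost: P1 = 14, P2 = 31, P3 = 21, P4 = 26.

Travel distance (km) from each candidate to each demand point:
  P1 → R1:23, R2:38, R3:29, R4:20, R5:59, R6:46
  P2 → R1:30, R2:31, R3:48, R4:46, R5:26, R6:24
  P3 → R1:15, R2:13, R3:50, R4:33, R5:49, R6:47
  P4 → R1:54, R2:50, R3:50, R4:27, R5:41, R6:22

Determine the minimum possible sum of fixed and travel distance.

193

Open {P1, P2, P3}: assign each demand point to its cheapest open site.
  R1→P3 15, R2→P3 13, R3→P1 29, R4→P1 20, R5→P2 26, R6→P2 24
  travel distance 127, fixed 66 → total 193.
Compare {P1, P2}: travel distance 153 + fixed 45 = 198.
Compare {P1, P3, P4}: travel distance 140 + fixed 61 = 201.
Compare {P1, P3}: travel distance 172 + fixed 35 = 207.
All other subsets cost ≥ 198. Minimum total cost: 193.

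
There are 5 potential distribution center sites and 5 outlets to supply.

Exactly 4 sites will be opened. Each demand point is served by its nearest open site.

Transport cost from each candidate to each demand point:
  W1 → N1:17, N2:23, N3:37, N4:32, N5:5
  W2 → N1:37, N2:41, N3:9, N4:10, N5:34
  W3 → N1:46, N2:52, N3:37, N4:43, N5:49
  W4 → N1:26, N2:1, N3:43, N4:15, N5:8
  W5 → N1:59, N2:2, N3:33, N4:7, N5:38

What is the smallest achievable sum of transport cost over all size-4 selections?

39

Open {W1, W2, W4, W5}.
  N1→W1 17, N2→W4 1, N3→W2 9, N4→W5 7, N5→W1 5  ⇒ total 39.
Compare {W1, W2, W3, W5}: total 40.
Compare {W1, W2, W3, W4}: total 42.
No size-4 selection does better; minimum is 39.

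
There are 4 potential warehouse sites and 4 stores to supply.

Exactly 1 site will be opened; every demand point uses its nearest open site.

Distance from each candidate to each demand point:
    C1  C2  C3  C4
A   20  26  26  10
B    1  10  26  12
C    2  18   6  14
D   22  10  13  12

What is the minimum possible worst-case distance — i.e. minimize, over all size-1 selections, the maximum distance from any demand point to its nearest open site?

Open {C}.
  Farthest demand point is C2 at distance 18 (to C); all others are ≤ 18.
With {D} the worst case is 22.
With {A} the worst case is 26.
No size-1 selection achieves below 18.

18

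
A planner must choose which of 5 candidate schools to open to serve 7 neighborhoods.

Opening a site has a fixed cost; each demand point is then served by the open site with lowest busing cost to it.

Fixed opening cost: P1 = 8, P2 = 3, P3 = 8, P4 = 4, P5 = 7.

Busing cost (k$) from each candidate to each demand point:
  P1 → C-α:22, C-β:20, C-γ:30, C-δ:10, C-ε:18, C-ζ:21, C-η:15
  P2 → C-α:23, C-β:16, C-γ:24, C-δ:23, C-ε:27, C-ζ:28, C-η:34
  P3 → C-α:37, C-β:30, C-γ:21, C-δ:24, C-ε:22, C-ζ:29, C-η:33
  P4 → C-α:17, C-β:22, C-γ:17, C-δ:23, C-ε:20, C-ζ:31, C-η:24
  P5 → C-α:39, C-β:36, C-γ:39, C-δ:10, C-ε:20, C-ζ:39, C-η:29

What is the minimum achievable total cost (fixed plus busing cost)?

129

Open {P1, P2, P4}: assign each demand point to its cheapest open site.
  C-α→P4 17, C-β→P2 16, C-γ→P4 17, C-δ→P1 10, C-ε→P1 18, C-ζ→P1 21, C-η→P1 15
  busing cost 114, fixed 15 → total 129.
Compare {P1, P4}: busing cost 118 + fixed 12 = 130.
Compare {P1, P2, P4, P5}: busing cost 114 + fixed 22 = 136.
Compare {P1, P2}: busing cost 126 + fixed 11 = 137.
All other subsets cost ≥ 130. Minimum total cost: 129.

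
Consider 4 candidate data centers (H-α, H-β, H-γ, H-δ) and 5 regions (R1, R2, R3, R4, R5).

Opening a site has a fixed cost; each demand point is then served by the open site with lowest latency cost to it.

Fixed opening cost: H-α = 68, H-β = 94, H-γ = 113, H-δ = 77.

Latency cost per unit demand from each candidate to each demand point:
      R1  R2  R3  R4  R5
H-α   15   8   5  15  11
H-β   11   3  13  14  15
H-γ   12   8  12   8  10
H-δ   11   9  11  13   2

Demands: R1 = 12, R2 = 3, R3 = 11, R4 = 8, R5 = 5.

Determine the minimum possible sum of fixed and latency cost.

470

Open {H-α, H-δ}: assign each demand point to its cheapest open site.
  R1→H-δ 12×11=132, R2→H-α 3×8=24, R3→H-α 11×5=55, R4→H-δ 8×13=104, R5→H-δ 5×2=10
  latency cost 325, fixed 145 → total 470.
Compare {H-δ}: latency cost 394 + fixed 77 = 471.
Compare {H-α}: latency cost 434 + fixed 68 = 502.
Compare {H-α, H-γ}: latency cost 337 + fixed 181 = 518.
All other subsets cost ≥ 471. Minimum total cost: 470.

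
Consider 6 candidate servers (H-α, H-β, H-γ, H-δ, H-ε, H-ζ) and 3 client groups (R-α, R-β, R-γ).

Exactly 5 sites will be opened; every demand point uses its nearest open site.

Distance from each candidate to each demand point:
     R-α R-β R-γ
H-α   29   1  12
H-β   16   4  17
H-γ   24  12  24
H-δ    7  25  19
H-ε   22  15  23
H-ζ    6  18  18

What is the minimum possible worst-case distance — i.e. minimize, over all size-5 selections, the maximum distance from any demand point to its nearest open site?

Open {H-α, H-β, H-γ, H-δ, H-ε}.
  Farthest demand point is R-γ at distance 12 (to H-α); all others are ≤ 12.
With {H-α, H-β, H-γ, H-δ, H-ζ} the worst case is 12.
With {H-α, H-β, H-γ, H-ε, H-ζ} the worst case is 12.
No size-5 selection achieves below 12.

12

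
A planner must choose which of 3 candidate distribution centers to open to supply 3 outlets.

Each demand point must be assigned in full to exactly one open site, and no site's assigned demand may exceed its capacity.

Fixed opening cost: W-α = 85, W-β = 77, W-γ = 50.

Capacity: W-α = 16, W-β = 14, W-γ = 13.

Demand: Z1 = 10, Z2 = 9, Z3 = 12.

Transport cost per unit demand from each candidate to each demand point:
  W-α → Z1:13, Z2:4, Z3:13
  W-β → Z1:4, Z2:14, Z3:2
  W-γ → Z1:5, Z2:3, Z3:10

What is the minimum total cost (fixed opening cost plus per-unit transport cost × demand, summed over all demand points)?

322

Open {W-α, W-β, W-γ}; cheapest assignment that respects the capacities:
  W-α (cap 16, load 9): Z2 — cost 9×4 = 36
  W-β (cap 14, load 12): Z3 — cost 12×2 = 24
  W-γ (cap 13, load 10): Z1 — cost 10×5 = 50
  Shipping 110, fixed 212 → total 322.
  Any other capacity-feasible assignment to {W-α, W-β, W-γ} ships for at least 110.
Total demand is 31 and no other set of sites has combined capacity ≥ 31, so {W-α, W-β, W-γ} is the only feasible choice of open sites. Minimum: 322.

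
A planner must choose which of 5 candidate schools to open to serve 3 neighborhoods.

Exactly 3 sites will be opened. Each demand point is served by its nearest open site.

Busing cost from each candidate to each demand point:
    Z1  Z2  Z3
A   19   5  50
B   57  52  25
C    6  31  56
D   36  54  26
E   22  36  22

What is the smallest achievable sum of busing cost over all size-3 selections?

Open {A, C, E}.
  Z1→C 6, Z2→A 5, Z3→E 22  ⇒ total 33.
Compare {A, B, C}: total 36.
Compare {A, C, D}: total 37.
No size-3 selection does better; minimum is 33.

33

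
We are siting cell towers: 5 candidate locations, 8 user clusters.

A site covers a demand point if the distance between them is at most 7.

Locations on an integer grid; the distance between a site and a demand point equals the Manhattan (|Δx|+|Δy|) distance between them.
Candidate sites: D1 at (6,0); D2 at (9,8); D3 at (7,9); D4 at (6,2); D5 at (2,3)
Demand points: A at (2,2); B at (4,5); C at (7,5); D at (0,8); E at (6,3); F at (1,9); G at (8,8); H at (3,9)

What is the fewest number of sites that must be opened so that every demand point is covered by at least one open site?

Coverage sets (demand points within 7 of each site):
  D1: {A, B, C, E}
  D2: {C, G, H}
  D3: {B, C, E, F, G, H}
  D4: {A, B, C, E}
  D5: {A, B, C, D, E, F, H}
No single site covers all 8 demand points.
But {D2, D5} covers everything, so the minimum is 2.

2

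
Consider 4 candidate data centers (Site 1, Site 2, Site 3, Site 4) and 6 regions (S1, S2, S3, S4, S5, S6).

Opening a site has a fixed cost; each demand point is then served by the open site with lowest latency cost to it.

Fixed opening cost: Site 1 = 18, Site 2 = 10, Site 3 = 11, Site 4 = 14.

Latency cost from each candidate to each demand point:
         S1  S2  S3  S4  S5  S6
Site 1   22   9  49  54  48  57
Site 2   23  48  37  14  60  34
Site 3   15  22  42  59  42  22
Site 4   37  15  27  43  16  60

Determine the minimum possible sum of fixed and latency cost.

Open {Site 2, Site 3, Site 4}: assign each demand point to its cheapest open site.
  S1→Site 3 15, S2→Site 4 15, S3→Site 4 27, S4→Site 2 14, S5→Site 4 16, S6→Site 3 22
  latency cost 109, fixed 35 → total 144.
Compare {Site 2, Site 4}: latency cost 129 + fixed 24 = 153.
Compare {Site 1, Site 2, Site 3, Site 4}: latency cost 103 + fixed 53 = 156.
Compare {Site 3, Site 4}: latency cost 138 + fixed 25 = 163.
All other subsets cost ≥ 153. Minimum total cost: 144.

144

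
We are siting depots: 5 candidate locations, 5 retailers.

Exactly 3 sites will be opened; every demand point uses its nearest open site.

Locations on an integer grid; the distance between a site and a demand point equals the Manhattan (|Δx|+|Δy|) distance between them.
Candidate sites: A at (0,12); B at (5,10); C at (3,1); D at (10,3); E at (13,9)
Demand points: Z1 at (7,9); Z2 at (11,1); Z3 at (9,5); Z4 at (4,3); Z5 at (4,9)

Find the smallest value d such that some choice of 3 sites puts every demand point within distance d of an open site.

Open {B, C, D}.
  Farthest demand point is Z1 at distance 3 (to B); all others are ≤ 3.
With {A, B, D} the worst case is 6.
With {B, D, E} the worst case is 6.
No size-3 selection achieves below 3.

3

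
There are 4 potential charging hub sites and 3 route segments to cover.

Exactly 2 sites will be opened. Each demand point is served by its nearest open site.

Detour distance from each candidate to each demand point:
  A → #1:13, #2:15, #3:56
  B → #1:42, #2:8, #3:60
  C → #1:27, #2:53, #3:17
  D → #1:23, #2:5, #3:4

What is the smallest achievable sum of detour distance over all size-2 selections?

22

Open {A, D}.
  #1→A 13, #2→D 5, #3→D 4  ⇒ total 22.
Compare {B, D}: total 32.
Compare {C, D}: total 32.
No size-2 selection does better; minimum is 22.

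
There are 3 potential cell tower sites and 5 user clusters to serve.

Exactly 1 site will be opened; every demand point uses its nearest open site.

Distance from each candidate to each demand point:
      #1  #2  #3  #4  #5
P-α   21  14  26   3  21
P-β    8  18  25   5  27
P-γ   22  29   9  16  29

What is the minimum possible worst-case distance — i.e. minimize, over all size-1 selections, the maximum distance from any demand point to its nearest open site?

26

Open {P-α}.
  Farthest demand point is #3 at distance 26 (to P-α); all others are ≤ 26.
With {P-β} the worst case is 27.
With {P-γ} the worst case is 29.
No size-1 selection achieves below 26.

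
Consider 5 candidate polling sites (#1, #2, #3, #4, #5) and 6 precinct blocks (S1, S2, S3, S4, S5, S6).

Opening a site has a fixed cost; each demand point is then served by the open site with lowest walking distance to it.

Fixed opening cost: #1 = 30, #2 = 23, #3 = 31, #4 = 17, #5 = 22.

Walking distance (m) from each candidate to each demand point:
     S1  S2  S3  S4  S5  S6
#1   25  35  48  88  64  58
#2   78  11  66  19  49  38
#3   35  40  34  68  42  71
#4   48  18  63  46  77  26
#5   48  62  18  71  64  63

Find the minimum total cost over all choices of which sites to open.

Open {#2, #5}: assign each demand point to its cheapest open site.
  S1→#5 48, S2→#2 11, S3→#5 18, S4→#2 19, S5→#2 49, S6→#2 38
  walking distance 183, fixed 45 → total 228.
Compare {#2, #3}: walking distance 179 + fixed 54 = 233.
Compare {#2, #4, #5}: walking distance 171 + fixed 62 = 233.
Compare {#1, #2, #5}: walking distance 160 + fixed 75 = 235.
All other subsets cost ≥ 233. Minimum total cost: 228.

228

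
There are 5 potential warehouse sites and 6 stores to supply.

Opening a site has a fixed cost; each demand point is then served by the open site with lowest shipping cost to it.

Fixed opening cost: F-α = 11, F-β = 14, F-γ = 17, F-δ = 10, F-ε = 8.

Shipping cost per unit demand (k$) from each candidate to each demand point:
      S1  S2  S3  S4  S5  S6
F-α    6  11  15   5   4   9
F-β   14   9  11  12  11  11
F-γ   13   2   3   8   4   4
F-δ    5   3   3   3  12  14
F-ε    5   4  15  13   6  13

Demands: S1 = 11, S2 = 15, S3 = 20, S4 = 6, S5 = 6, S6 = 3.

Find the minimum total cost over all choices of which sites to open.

Open {F-γ, F-δ}: assign each demand point to its cheapest open site.
  S1→F-δ 11×5=55, S2→F-γ 15×2=30, S3→F-γ 20×3=60, S4→F-δ 6×3=18, S5→F-γ 6×4=24, S6→F-γ 3×4=12
  shipping cost 199, fixed 27 → total 226.
Compare {F-γ, F-δ, F-ε}: shipping cost 199 + fixed 35 = 234.
Compare {F-α, F-γ, F-δ}: shipping cost 199 + fixed 38 = 237.
Compare {F-β, F-γ, F-δ}: shipping cost 199 + fixed 41 = 240.
All other subsets cost ≥ 234. Minimum total cost: 226.

226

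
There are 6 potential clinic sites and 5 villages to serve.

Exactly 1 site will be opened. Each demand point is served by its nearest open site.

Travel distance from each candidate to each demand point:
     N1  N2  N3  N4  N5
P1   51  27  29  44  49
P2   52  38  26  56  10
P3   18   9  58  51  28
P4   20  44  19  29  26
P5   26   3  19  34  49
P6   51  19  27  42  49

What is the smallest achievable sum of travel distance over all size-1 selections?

Open {P5}.
  N1→P5 26, N2→P5 3, N3→P5 19, N4→P5 34, N5→P5 49  ⇒ total 131.
Compare {P4}: total 138.
Compare {P3}: total 164.
No size-1 selection does better; minimum is 131.

131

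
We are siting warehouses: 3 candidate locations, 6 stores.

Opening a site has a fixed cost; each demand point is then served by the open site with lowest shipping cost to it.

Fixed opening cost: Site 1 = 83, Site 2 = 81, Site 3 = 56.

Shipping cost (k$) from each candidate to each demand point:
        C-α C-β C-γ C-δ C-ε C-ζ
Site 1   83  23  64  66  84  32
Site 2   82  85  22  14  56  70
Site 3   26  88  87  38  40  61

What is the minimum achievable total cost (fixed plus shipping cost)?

362

Open {Site 1, Site 3}: assign each demand point to its cheapest open site.
  C-α→Site 3 26, C-β→Site 1 23, C-γ→Site 1 64, C-δ→Site 3 38, C-ε→Site 3 40, C-ζ→Site 1 32
  shipping cost 223, fixed 139 → total 362.
Compare {Site 1, Site 2, Site 3}: shipping cost 157 + fixed 220 = 377.
Compare {Site 2, Site 3}: shipping cost 248 + fixed 137 = 385.
Compare {Site 1, Site 2}: shipping cost 229 + fixed 164 = 393.
All other subsets cost ≥ 377. Minimum total cost: 362.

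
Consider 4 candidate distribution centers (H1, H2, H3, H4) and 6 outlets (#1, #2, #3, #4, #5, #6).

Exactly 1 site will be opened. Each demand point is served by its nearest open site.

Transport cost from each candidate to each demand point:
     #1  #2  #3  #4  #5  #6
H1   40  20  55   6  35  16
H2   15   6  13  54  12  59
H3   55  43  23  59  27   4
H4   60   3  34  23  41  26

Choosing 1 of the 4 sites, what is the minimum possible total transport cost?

Open {H2}.
  #1→H2 15, #2→H2 6, #3→H2 13, #4→H2 54, #5→H2 12, #6→H2 59  ⇒ total 159.
Compare {H1}: total 172.
Compare {H4}: total 187.
No size-1 selection does better; minimum is 159.

159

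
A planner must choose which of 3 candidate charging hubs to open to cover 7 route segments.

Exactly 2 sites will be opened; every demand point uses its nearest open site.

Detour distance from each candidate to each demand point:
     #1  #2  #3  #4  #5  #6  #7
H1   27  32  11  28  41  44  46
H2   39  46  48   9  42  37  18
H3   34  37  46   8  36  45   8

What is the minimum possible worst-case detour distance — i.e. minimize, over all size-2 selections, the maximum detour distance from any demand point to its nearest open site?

Open {H1, H2}.
  Farthest demand point is #5 at detour distance 41 (to H1); all others are ≤ 41.
With {H1, H3} the worst case is 44.
With {H2, H3} the worst case is 46.
No size-2 selection achieves below 41.

41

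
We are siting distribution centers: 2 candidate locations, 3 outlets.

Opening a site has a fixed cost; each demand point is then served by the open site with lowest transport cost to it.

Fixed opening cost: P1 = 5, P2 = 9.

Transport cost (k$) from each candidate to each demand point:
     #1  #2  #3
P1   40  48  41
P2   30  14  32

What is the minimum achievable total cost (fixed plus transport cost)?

Open {P2}: assign each demand point to its cheapest open site.
  #1→P2 30, #2→P2 14, #3→P2 32
  transport cost 76, fixed 9 → total 85.
Compare {P1, P2}: transport cost 76 + fixed 14 = 90.
Compare {P1}: transport cost 129 + fixed 5 = 134.

85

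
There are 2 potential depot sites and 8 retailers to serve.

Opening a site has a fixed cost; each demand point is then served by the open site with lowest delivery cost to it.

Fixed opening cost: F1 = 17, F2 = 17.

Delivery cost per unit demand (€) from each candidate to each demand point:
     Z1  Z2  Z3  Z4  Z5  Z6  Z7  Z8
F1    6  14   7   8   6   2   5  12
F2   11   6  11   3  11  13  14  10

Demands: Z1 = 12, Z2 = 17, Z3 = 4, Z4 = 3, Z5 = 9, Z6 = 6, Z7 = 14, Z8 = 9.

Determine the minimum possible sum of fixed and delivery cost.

Open {F1, F2}: assign each demand point to its cheapest open site.
  Z1→F1 12×6=72, Z2→F2 17×6=102, Z3→F1 4×7=28, Z4→F2 3×3=9, Z5→F1 9×6=54, Z6→F1 6×2=12, Z7→F1 14×5=70, Z8→F2 9×10=90
  delivery cost 437, fixed 34 → total 471.
Compare {F1}: delivery cost 606 + fixed 17 = 623.
Compare {F2}: delivery cost 750 + fixed 17 = 767.

471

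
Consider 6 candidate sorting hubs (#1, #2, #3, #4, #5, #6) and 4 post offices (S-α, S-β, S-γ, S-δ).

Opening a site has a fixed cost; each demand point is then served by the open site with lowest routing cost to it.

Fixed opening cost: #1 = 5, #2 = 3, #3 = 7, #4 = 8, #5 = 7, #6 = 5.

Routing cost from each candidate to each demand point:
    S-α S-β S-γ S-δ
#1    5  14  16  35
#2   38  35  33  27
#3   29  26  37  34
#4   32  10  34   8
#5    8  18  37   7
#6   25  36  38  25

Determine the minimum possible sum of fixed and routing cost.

52

Open {#1, #4}: assign each demand point to its cheapest open site.
  S-α→#1 5, S-β→#4 10, S-γ→#1 16, S-δ→#4 8
  routing cost 39, fixed 13 → total 52.
Compare {#1, #5}: routing cost 42 + fixed 12 = 54.
Compare {#1, #2, #4}: routing cost 39 + fixed 16 = 55.
Compare {#1, #2, #5}: routing cost 42 + fixed 15 = 57.
All other subsets cost ≥ 54. Minimum total cost: 52.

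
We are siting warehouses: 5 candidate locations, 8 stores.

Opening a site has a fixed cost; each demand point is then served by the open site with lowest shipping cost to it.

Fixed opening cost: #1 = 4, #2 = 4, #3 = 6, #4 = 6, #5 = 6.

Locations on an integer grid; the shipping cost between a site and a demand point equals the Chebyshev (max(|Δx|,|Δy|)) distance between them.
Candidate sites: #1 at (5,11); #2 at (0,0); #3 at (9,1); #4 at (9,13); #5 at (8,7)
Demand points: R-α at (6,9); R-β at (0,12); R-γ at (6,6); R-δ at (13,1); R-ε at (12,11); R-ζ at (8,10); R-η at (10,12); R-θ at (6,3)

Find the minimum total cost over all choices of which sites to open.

40

Open {#5}: assign each demand point to its cheapest open site.
  R-α→#5 2, R-β→#5 8, R-γ→#5 2, R-δ→#5 6, R-ε→#5 4, R-ζ→#5 3, R-η→#5 5, R-θ→#5 4
  shipping cost 34, fixed 6 → total 40.
Compare {#1, #5}: shipping cost 31 + fixed 10 = 41.
Compare {#4, #5}: shipping cost 29 + fixed 12 = 41.
Compare {#1, #3, #4}: shipping cost 26 + fixed 16 = 42.
All other subsets cost ≥ 41. Minimum total cost: 40.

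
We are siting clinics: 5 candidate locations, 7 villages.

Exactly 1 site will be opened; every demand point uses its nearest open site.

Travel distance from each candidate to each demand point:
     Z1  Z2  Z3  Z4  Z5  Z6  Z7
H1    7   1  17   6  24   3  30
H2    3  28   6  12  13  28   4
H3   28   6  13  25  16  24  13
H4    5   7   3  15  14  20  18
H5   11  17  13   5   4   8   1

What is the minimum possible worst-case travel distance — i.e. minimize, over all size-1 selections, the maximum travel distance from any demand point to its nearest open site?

17

Open {H5}.
  Farthest demand point is Z2 at travel distance 17 (to H5); all others are ≤ 17.
With {H4} the worst case is 20.
With {H2} the worst case is 28.
No size-1 selection achieves below 17.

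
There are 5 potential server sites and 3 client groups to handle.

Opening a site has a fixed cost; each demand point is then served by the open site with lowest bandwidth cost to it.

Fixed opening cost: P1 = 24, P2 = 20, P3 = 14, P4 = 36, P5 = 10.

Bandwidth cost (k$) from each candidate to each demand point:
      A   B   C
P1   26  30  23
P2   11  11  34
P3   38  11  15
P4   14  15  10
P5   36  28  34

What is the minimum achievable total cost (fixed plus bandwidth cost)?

Open {P2, P3}: assign each demand point to its cheapest open site.
  A→P2 11, B→P2 11, C→P3 15
  bandwidth cost 37, fixed 34 → total 71.
Compare {P4}: bandwidth cost 39 + fixed 36 = 75.
Compare {P2}: bandwidth cost 56 + fixed 20 = 76.
Compare {P3}: bandwidth cost 64 + fixed 14 = 78.
All other subsets cost ≥ 75. Minimum total cost: 71.

71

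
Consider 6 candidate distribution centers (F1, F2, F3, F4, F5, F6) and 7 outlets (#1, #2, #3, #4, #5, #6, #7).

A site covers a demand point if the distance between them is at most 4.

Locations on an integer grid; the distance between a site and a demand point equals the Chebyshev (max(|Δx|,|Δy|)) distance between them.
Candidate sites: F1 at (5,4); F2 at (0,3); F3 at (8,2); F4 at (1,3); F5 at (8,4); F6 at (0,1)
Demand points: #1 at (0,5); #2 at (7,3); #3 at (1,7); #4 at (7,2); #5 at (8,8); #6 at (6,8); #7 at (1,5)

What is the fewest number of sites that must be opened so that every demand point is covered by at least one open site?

2

Coverage sets (demand points within 4 of each site):
  F1: {#2, #3, #4, #5, #6, #7}
  F2: {#1, #3, #7}
  F3: {#2, #4}
  F4: {#1, #3, #7}
  F5: {#2, #4, #5, #6}
  F6: {#1, #7}
No single site covers all 7 demand points.
But {F1, F2} covers everything, so the minimum is 2.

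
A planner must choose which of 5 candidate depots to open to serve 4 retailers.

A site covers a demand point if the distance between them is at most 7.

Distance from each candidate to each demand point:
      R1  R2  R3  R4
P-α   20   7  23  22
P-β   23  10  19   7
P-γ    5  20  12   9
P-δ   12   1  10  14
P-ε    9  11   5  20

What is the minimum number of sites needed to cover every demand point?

Coverage sets (demand points within 7 of each site):
  P-α: {R2}
  P-β: {R4}
  P-γ: {R1}
  P-δ: {R2}
  P-ε: {R3}
No 3 sites suffice: every size-3 union leaves at least one demand point uncovered.
But {P-α, P-β, P-γ, P-ε} covers everything, so the minimum is 4.

4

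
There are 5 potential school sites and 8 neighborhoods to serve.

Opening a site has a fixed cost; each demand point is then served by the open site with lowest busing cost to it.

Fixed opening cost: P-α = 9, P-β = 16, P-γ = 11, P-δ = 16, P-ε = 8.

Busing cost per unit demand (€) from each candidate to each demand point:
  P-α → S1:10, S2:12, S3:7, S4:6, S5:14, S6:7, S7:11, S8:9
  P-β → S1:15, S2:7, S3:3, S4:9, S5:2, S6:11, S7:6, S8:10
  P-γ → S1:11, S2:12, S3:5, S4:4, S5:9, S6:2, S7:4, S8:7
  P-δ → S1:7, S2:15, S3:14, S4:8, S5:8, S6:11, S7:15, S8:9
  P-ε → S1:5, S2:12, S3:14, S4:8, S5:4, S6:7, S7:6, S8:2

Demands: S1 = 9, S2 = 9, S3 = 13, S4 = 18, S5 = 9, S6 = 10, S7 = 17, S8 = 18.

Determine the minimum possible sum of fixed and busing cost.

Open {P-β, P-γ, P-ε}: assign each demand point to its cheapest open site.
  S1→P-ε 9×5=45, S2→P-β 9×7=63, S3→P-β 13×3=39, S4→P-γ 18×4=72, S5→P-β 9×2=18, S6→P-γ 10×2=20, S7→P-γ 17×4=68, S8→P-ε 18×2=36
  busing cost 361, fixed 35 → total 396.
Compare {P-α, P-β, P-γ, P-ε}: busing cost 361 + fixed 44 = 405.
Compare {P-β, P-γ, P-δ, P-ε}: busing cost 361 + fixed 51 = 412.
Compare {P-α, P-β, P-γ, P-δ, P-ε}: busing cost 361 + fixed 60 = 421.
All other subsets cost ≥ 405. Minimum total cost: 396.

396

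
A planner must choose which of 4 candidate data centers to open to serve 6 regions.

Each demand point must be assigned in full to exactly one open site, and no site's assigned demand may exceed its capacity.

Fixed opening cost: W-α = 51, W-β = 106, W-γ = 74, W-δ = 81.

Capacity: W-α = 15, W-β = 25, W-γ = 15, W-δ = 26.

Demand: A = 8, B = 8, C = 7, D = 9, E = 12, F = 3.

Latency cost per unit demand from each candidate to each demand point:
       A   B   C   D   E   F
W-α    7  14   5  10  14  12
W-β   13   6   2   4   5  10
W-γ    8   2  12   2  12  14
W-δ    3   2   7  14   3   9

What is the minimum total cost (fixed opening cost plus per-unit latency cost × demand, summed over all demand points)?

Open {W-β, W-δ}; cheapest assignment that respects the capacities:
  W-β (cap 25, load 24): B, C, D — cost 8×6 + 7×2 + 9×4 = 98
  W-δ (cap 26, load 23): A, E, F — cost 8×3 + 12×3 + 3×9 = 87
  Shipping 185, fixed 187 → total 372.
  Any other capacity-feasible assignment to {W-β, W-δ} ships for at least 185.
Compare {W-α, W-γ, W-δ}: its best feasible assignment gives total 394.
Compare {W-β, W-γ, W-δ}: its best feasible assignment gives total 414.
Every other set of open sites that can feasibly serve all demand totals ≥ 394 even under its best assignment. Minimum: 372.

372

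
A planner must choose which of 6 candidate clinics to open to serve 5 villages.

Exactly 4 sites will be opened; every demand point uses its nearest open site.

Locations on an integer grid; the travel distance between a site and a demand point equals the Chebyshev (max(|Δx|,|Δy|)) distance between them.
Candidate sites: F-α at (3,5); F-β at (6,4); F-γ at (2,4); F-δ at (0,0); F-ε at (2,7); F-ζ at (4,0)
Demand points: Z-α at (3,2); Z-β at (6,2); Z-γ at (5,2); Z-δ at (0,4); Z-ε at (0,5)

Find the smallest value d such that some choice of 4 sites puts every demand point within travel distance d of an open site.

Open {F-α, F-β, F-γ, F-δ}.
  Farthest demand point is Z-α at travel distance 2 (to F-γ); all others are ≤ 2.
With {F-α, F-β, F-γ, F-ε} the worst case is 2.
With {F-α, F-β, F-γ, F-ζ} the worst case is 2.
No size-4 selection achieves below 2.

2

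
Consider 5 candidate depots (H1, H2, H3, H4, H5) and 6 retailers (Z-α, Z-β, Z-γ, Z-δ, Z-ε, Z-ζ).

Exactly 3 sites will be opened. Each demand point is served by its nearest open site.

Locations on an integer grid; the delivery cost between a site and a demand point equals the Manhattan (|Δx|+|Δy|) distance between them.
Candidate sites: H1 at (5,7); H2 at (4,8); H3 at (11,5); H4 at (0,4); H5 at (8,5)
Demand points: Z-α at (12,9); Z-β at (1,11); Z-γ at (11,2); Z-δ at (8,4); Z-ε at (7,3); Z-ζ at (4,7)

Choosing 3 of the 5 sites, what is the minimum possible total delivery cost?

Open {H2, H3, H5}.
  Z-α→H3 5, Z-β→H2 6, Z-γ→H3 3, Z-δ→H5 1, Z-ε→H5 3, Z-ζ→H2 1  ⇒ total 19.
Compare {H1, H3, H5}: total 21.
Compare {H1, H2, H3}: total 25.
No size-3 selection does better; minimum is 19.

19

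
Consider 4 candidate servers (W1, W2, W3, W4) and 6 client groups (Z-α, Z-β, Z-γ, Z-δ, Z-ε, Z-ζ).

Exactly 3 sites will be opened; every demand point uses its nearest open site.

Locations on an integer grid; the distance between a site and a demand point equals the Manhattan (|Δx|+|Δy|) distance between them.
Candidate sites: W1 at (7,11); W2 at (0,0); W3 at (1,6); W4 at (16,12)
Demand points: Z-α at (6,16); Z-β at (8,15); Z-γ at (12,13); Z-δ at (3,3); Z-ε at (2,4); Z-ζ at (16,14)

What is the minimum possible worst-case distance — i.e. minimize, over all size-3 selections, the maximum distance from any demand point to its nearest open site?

Open {W1, W2, W4}.
  Farthest demand point is Z-α at distance 6 (to W1); all others are ≤ 6.
With {W1, W3, W4} the worst case is 6.
With {W1, W2, W3} the worst case is 12.
No size-3 selection achieves below 6.

6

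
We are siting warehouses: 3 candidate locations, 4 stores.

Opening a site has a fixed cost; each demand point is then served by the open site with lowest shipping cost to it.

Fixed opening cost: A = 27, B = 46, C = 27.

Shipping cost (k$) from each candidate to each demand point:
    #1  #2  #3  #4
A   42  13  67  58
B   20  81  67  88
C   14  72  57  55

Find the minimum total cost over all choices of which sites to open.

193

Open {A, C}: assign each demand point to its cheapest open site.
  #1→C 14, #2→A 13, #3→C 57, #4→C 55
  shipping cost 139, fixed 54 → total 193.
Compare {A}: shipping cost 180 + fixed 27 = 207.
Compare {C}: shipping cost 198 + fixed 27 = 225.
Compare {A, B}: shipping cost 158 + fixed 73 = 231.
All other subsets cost ≥ 207. Minimum total cost: 193.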